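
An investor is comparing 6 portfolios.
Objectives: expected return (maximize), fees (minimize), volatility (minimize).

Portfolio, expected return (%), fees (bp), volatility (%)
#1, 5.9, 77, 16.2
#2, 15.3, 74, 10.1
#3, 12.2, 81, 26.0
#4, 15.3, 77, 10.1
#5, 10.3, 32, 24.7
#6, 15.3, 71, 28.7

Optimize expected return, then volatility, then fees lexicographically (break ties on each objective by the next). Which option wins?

First maximize expected return: best is 15.3, kept {#2, #4, #6}.
Then minimize volatility: best is 10.1, kept {#2, #4}.
Then minimize fees: best is 74, kept {#2}.

#2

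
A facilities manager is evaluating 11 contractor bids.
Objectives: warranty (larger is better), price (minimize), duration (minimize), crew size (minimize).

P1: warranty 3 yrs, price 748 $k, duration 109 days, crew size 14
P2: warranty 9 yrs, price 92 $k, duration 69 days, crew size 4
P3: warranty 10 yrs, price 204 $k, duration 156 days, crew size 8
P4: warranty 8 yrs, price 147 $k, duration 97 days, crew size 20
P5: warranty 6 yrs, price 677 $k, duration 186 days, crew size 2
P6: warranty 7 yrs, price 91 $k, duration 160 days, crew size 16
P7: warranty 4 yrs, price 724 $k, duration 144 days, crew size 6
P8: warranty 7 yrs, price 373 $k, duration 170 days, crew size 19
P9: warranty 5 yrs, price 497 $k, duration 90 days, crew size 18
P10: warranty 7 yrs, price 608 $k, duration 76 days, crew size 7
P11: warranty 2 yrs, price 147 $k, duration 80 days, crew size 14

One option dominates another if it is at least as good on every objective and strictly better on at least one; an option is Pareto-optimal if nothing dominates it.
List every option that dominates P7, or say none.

P2

P2: warranty 9≥4, price 92≤724, duration 69≤144, crew size 4≤6 — dominates P7.
Others (P1, P3, P4, P5, P6, P8, P9, P10, P11) are each worse than P7 on at least one objective.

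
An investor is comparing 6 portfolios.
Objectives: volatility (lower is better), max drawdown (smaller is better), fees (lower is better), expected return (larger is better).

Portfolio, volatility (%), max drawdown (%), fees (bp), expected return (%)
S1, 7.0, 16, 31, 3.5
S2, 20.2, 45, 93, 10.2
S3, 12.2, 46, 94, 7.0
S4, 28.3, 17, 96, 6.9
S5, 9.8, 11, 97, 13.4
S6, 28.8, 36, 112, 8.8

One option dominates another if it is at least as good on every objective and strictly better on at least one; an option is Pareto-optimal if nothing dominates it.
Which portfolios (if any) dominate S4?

S1: worse on expected return (3.5 vs 6.9).
S2: worse on max drawdown (45 vs 17).
S3: worse on max drawdown (46 vs 17).
S5: worse on fees (97 vs 96).
S6: worse on volatility (28.8 vs 28.3).
No option dominates S4.

none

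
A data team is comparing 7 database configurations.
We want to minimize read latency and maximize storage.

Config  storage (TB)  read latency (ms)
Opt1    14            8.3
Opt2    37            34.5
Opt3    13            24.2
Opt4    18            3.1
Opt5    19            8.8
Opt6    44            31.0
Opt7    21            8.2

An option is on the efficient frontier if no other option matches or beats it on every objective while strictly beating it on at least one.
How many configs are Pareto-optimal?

3

Opt1: dominated by Opt4 (storage 18≥14, read latency 3.1≤8.3).
Opt2: dominated by Opt6 (storage 44≥37, read latency 31.0≤34.5).
Opt3: dominated by Opt1 (storage 14≥13, read latency 8.3≤24.2).
Opt4: not dominated (best read latency).
Opt5: dominated by Opt7 (storage 21≥19, read latency 8.2≤8.8).
Opt6: not dominated (best storage).
Opt7: not dominated.
Pareto-optimal: Opt4, Opt6, Opt7 → 3.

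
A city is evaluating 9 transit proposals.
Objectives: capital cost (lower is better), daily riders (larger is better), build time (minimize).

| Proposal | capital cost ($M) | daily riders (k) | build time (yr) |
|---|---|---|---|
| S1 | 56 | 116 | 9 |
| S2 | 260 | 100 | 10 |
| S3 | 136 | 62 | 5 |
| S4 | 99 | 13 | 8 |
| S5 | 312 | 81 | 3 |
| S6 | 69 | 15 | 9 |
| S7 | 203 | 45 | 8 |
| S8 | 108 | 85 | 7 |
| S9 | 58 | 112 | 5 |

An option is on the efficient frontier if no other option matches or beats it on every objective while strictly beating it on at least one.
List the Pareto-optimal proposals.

S1, S5, S9

S1: not dominated (best capital cost).
S2: dominated by S1 (capital cost 56≤260, daily riders 116≥100, build time 9≤10).
S3: dominated by S9 (capital cost 58≤136, daily riders 112≥62, build time 5≤5).
S4: dominated by S9 (capital cost 58≤99, daily riders 112≥13, build time 5≤8).
S5: not dominated (best build time).
S6: dominated by S1 (capital cost 56≤69, daily riders 116≥15, build time 9≤9).
S7: dominated by S3 (capital cost 136≤203, daily riders 62≥45, build time 5≤8).
S8: dominated by S9 (capital cost 58≤108, daily riders 112≥85, build time 5≤7).
S9: not dominated.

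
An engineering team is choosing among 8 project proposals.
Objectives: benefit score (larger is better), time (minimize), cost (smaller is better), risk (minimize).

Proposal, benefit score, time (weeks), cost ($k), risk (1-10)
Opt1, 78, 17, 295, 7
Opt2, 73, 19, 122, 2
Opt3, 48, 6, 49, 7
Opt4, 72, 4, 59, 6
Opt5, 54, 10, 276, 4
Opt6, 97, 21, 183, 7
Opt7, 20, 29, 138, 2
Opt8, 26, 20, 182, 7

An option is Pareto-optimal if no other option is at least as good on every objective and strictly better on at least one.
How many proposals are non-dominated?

6

Opt1: not dominated.
Opt2: not dominated.
Opt3: not dominated (best cost).
Opt4: not dominated (best time).
Opt5: not dominated.
Opt6: not dominated (best benefit score).
Opt7: dominated by Opt2 (benefit score 73≥20, time 19≤29, cost 122≤138, risk 2≤2).
Opt8: dominated by Opt2 (benefit score 73≥26, time 19≤20, cost 122≤182, risk 2≤7).
Pareto-optimal: Opt1, Opt2, Opt3, Opt4, Opt5, Opt6 → 6.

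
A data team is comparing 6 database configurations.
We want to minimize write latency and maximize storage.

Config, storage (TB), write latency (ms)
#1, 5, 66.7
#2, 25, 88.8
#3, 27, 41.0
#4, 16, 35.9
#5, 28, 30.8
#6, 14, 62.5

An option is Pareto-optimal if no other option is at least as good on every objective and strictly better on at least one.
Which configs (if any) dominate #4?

#5

#5: storage 28≥16, write latency 30.8≤35.9 — dominates #4.
Others (#1, #2, #3, #6) are each worse than #4 on at least one objective.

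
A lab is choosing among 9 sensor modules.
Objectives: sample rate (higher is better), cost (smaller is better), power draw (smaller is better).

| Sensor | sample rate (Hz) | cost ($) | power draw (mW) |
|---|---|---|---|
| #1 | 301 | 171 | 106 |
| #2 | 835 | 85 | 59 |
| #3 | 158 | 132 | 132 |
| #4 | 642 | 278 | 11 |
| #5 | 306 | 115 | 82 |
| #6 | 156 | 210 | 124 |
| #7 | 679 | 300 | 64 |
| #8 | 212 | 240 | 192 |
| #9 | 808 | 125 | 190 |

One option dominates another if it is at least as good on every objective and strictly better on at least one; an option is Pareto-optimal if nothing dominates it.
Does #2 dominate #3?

Yes

#2 vs #3: sample rate 835≥158, cost 85≤132, power draw 59≤132 — #2 is at least as good on every objective with at least one strict improvement.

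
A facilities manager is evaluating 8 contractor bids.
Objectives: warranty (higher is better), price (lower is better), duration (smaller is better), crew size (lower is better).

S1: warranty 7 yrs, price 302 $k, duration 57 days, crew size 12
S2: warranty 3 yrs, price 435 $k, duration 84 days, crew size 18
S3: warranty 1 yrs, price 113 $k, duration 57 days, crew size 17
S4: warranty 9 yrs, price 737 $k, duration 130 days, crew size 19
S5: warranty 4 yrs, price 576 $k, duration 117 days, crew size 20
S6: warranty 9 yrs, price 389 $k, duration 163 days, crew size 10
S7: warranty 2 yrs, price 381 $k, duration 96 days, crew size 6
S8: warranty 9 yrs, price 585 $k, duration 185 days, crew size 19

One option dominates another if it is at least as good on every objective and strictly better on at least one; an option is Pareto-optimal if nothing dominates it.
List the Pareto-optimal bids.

S1: not dominated.
S2: dominated by S1 (warranty 7≥3, price 302≤435, duration 57≤84, crew size 12≤18).
S3: not dominated (best price).
S4: not dominated.
S5: dominated by S1 (warranty 7≥4, price 302≤576, duration 57≤117, crew size 12≤20).
S6: not dominated.
S7: not dominated (best crew size).
S8: dominated by S6 (warranty 9≥9, price 389≤585, duration 163≤185, crew size 10≤19).

S1, S3, S4, S6, S7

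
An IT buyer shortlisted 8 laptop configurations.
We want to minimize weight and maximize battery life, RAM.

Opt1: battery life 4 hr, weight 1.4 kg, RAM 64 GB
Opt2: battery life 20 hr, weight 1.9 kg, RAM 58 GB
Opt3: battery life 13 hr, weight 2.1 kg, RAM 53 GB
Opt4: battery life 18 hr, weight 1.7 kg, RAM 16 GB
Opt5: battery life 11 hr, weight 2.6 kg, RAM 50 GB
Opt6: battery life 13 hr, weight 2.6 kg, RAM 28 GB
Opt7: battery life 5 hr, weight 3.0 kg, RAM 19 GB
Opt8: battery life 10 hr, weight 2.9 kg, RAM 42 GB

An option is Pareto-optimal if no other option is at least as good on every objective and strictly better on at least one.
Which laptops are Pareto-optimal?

Opt1: not dominated (best weight).
Opt2: not dominated (best battery life).
Opt3: dominated by Opt2 (battery life 20≥13, weight 1.9≤2.1, RAM 58≥53).
Opt4: not dominated.
Opt5: dominated by Opt2 (battery life 20≥11, weight 1.9≤2.6, RAM 58≥50).
Opt6: dominated by Opt2 (battery life 20≥13, weight 1.9≤2.6, RAM 58≥28).
Opt7: dominated by Opt2 (battery life 20≥5, weight 1.9≤3.0, RAM 58≥19).
Opt8: dominated by Opt2 (battery life 20≥10, weight 1.9≤2.9, RAM 58≥42).

Opt1, Opt2, Opt4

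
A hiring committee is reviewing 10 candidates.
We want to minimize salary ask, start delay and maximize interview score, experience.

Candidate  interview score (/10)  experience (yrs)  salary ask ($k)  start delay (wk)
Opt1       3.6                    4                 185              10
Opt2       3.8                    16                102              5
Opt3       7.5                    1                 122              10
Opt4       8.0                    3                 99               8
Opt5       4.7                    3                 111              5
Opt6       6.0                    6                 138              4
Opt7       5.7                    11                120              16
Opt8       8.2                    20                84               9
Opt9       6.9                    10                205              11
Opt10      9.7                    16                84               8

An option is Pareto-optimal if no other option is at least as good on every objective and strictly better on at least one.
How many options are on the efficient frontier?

Opt1: dominated by Opt2 (interview score 3.8≥3.6, experience 16≥4, salary ask 102≤185, start delay 5≤10).
Opt2: not dominated.
Opt3: dominated by Opt4 (interview score 8.0≥7.5, experience 3≥1, salary ask 99≤122, start delay 8≤10).
Opt4: dominated by Opt10 (interview score 9.7≥8.0, experience 16≥3, salary ask 84≤99, start delay 8≤8).
Opt5: not dominated.
Opt6: not dominated (best start delay).
Opt7: dominated by Opt8 (interview score 8.2≥5.7, experience 20≥11, salary ask 84≤120, start delay 9≤16).
Opt8: not dominated (best experience).
Opt9: dominated by Opt8 (interview score 8.2≥6.9, experience 20≥10, salary ask 84≤205, start delay 9≤11).
Opt10: not dominated (best interview score).
Pareto-optimal: Opt2, Opt5, Opt6, Opt8, Opt10 → 5.

5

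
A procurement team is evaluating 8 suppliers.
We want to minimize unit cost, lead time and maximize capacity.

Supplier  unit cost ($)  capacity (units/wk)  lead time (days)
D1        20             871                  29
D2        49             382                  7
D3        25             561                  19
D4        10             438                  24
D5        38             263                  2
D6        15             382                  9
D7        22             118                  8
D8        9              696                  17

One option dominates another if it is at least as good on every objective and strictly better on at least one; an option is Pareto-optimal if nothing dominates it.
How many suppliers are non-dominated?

6

D1: not dominated (best capacity).
D2: not dominated.
D3: dominated by D8 (unit cost 9≤25, capacity 696≥561, lead time 17≤19).
D4: dominated by D8 (unit cost 9≤10, capacity 696≥438, lead time 17≤24).
D5: not dominated (best lead time).
D6: not dominated.
D7: not dominated.
D8: not dominated (best unit cost).
Pareto-optimal: D1, D2, D5, D6, D7, D8 → 6.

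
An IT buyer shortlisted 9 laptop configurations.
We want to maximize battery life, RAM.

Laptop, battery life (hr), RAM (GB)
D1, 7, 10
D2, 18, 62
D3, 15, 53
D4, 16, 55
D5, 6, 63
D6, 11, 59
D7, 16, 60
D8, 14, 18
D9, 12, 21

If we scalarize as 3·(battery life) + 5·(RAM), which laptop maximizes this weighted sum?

D1: 3·7 + 5·10 = 71
D2: 3·18 + 5·62 = 364
D3: 3·15 + 5·53 = 310
D4: 3·16 + 5·55 = 323
D5: 3·6 + 5·63 = 333
D6: 3·11 + 5·59 = 328
D7: 3·16 + 5·60 = 348
D8: 3·14 + 5·18 = 132
D9: 3·12 + 5·21 = 141
Highest: D2 at 364.

D2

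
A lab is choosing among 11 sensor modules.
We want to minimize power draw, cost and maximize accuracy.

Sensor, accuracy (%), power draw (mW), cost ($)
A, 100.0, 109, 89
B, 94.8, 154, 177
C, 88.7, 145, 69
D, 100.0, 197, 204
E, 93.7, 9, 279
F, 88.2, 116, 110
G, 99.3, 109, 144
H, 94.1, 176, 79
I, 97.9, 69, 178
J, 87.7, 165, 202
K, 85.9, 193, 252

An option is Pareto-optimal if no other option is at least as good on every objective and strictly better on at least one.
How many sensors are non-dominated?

5

A: not dominated.
B: dominated by A (accuracy 100.0≥94.8, power draw 109≤154, cost 89≤177).
C: not dominated (best cost).
D: dominated by A (accuracy 100.0≥100.0, power draw 109≤197, cost 89≤204).
E: not dominated (best power draw).
F: dominated by A (accuracy 100.0≥88.2, power draw 109≤116, cost 89≤110).
G: dominated by A (accuracy 100.0≥99.3, power draw 109≤109, cost 89≤144).
H: not dominated.
I: not dominated.
J: dominated by A (accuracy 100.0≥87.7, power draw 109≤165, cost 89≤202).
K: dominated by A (accuracy 100.0≥85.9, power draw 109≤193, cost 89≤252).
Pareto-optimal: A, C, E, H, I → 5.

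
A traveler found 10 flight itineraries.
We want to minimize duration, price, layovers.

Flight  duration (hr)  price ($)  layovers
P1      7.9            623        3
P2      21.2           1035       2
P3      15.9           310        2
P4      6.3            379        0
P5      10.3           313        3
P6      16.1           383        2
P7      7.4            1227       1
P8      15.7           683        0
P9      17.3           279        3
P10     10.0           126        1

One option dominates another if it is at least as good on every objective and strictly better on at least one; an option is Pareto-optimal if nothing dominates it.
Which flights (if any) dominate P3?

P10: duration 10.0≤15.9, price 126≤310, layovers 1≤2 — dominates P3.
Others (P1, P2, P4, P5, P6, P7, P8, P9) are each worse than P3 on at least one objective.

P10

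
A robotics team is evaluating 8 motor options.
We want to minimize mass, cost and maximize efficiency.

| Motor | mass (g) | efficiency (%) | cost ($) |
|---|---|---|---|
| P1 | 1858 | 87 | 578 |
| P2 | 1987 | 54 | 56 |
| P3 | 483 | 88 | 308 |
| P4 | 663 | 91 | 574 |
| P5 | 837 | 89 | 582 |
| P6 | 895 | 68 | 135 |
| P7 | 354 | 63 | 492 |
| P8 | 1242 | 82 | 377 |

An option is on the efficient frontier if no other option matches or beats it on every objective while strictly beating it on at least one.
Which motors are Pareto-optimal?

P2, P3, P4, P6, P7

P1: dominated by P3 (mass 483≤1858, efficiency 88≥87, cost 308≤578).
P2: not dominated (best cost).
P3: not dominated.
P4: not dominated (best efficiency).
P5: dominated by P4 (mass 663≤837, efficiency 91≥89, cost 574≤582).
P6: not dominated.
P7: not dominated (best mass).
P8: dominated by P3 (mass 483≤1242, efficiency 88≥82, cost 308≤377).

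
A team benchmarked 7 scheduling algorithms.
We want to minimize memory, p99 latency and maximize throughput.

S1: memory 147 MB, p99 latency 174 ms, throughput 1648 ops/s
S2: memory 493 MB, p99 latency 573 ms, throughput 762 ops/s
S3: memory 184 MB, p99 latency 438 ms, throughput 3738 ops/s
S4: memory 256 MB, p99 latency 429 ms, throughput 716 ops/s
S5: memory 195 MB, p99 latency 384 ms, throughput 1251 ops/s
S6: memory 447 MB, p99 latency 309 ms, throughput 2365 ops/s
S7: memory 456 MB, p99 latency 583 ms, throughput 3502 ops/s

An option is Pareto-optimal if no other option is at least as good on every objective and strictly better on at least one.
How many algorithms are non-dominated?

S1: not dominated (best memory).
S2: dominated by S1 (memory 147≤493, p99 latency 174≤573, throughput 1648≥762).
S3: not dominated (best throughput).
S4: dominated by S1 (memory 147≤256, p99 latency 174≤429, throughput 1648≥716).
S5: dominated by S1 (memory 147≤195, p99 latency 174≤384, throughput 1648≥1251).
S6: not dominated.
S7: dominated by S3 (memory 184≤456, p99 latency 438≤583, throughput 3738≥3502).
Pareto-optimal: S1, S3, S6 → 3.

3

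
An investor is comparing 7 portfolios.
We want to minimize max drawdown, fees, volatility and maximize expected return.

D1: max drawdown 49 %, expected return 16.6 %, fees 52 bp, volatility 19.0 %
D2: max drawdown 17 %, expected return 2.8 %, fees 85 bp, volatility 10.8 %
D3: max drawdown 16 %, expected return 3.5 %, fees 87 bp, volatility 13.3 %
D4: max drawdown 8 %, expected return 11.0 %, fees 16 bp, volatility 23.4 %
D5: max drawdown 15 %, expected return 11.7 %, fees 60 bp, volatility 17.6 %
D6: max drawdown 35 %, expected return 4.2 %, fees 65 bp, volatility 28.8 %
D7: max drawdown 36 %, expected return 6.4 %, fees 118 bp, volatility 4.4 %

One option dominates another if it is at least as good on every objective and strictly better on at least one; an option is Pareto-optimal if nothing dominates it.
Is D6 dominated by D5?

D5 vs D6: max drawdown 15≤35, expected return 11.7≥4.2, fees 60≤65, volatility 17.6≤28.8 — D5 is at least as good on every objective with at least one strict improvement.

Yes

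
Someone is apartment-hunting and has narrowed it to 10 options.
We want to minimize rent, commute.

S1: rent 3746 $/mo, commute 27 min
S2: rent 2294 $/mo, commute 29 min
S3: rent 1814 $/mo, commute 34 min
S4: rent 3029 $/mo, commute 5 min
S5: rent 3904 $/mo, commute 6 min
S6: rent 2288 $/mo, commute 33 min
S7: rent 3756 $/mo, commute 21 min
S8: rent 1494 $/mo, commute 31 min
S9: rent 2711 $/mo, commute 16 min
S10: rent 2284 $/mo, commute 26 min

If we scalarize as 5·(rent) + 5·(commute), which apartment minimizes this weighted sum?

S8

S1: 5·3746 + 5·27 = 18865
S2: 5·2294 + 5·29 = 11615
S3: 5·1814 + 5·34 = 9240
S4: 5·3029 + 5·5 = 15170
S5: 5·3904 + 5·6 = 19550
S6: 5·2288 + 5·33 = 11605
S7: 5·3756 + 5·21 = 18885
S8: 5·1494 + 5·31 = 7625
S9: 5·2711 + 5·16 = 13635
S10: 5·2284 + 5·26 = 11550
Lowest: S8 at 7625.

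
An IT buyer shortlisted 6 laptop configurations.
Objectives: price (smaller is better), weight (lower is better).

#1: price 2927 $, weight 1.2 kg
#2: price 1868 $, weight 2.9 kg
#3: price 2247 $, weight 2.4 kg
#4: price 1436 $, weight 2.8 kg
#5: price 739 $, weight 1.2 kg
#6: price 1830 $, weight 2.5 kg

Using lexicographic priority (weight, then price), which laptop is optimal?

#5

First minimize weight: best is 1.2, kept {#1, #5}.
Then minimize price: best is 739, kept {#5}.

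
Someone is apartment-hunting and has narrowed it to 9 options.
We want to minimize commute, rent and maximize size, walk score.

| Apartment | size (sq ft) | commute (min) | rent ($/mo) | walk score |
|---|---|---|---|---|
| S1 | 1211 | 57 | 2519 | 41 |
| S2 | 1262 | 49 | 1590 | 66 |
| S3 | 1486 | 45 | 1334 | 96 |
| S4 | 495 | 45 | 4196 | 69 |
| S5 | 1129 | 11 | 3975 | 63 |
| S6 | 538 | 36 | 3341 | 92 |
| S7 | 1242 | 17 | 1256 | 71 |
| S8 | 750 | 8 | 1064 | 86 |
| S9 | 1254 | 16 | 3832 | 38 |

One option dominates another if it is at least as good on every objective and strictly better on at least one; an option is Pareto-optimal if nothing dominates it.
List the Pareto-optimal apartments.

S3, S5, S6, S7, S8, S9

S1: dominated by S2 (size 1262≥1211, commute 49≤57, rent 1590≤2519, walk score 66≥41).
S2: dominated by S3 (size 1486≥1262, commute 45≤49, rent 1334≤1590, walk score 96≥66).
S3: not dominated (best size).
S4: dominated by S3 (size 1486≥495, commute 45≤45, rent 1334≤4196, walk score 96≥69).
S5: not dominated.
S6: not dominated.
S7: not dominated.
S8: not dominated (best commute).
S9: not dominated.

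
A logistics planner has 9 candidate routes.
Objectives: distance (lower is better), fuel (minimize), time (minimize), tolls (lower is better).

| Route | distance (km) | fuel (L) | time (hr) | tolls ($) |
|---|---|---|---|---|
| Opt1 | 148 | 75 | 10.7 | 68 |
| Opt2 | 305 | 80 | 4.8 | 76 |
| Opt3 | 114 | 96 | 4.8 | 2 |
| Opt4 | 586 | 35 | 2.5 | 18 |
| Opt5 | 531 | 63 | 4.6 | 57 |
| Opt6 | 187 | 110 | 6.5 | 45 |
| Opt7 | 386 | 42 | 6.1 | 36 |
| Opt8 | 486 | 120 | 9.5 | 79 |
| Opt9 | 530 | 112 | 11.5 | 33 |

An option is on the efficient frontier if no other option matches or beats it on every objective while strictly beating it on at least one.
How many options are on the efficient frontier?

Opt1: not dominated.
Opt2: not dominated.
Opt3: not dominated (best distance).
Opt4: not dominated (best fuel).
Opt5: not dominated.
Opt6: dominated by Opt3 (distance 114≤187, fuel 96≤110, time 4.8≤6.5, tolls 2≤45).
Opt7: not dominated.
Opt8: dominated by Opt2 (distance 305≤486, fuel 80≤120, time 4.8≤9.5, tolls 76≤79).
Opt9: dominated by Opt3 (distance 114≤530, fuel 96≤112, time 4.8≤11.5, tolls 2≤33).
Pareto-optimal: Opt1, Opt2, Opt3, Opt4, Opt5, Opt7 → 6.

6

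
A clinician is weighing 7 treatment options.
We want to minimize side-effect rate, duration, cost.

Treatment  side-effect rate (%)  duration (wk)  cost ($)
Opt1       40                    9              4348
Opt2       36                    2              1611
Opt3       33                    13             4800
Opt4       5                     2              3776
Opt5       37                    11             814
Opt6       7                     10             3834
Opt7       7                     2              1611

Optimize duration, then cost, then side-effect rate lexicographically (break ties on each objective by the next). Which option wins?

Opt7

First minimize duration: best is 2, kept {Opt2, Opt4, Opt7}.
Then minimize cost: best is 1611, kept {Opt2, Opt7}.
Then minimize side-effect rate: best is 7, kept {Opt7}.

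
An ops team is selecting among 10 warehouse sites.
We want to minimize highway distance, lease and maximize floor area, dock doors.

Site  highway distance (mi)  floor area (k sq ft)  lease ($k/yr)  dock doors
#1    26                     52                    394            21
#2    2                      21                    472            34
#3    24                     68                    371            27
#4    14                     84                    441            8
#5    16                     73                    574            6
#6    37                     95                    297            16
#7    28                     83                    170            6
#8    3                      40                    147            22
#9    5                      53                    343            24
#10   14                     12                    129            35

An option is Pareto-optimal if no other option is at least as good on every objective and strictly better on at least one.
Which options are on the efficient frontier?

#1: dominated by #3 (highway distance 24≤26, floor area 68≥52, lease 371≤394, dock doors 27≥21).
#2: not dominated (best highway distance).
#3: not dominated.
#4: not dominated.
#5: dominated by #4 (highway distance 14≤16, floor area 84≥73, lease 441≤574, dock doors 8≥6).
#6: not dominated (best floor area).
#7: not dominated.
#8: not dominated.
#9: not dominated.
#10: not dominated (best lease).

#2, #3, #4, #6, #7, #8, #9, #10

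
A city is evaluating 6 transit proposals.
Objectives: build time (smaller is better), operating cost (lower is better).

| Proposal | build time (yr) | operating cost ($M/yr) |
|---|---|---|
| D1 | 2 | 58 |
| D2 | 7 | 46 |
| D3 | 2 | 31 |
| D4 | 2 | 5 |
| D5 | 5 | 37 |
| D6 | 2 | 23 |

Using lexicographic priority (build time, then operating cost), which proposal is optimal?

First minimize build time: best is 2, kept {D1, D3, D4, D6}.
Then minimize operating cost: best is 5, kept {D4}.

D4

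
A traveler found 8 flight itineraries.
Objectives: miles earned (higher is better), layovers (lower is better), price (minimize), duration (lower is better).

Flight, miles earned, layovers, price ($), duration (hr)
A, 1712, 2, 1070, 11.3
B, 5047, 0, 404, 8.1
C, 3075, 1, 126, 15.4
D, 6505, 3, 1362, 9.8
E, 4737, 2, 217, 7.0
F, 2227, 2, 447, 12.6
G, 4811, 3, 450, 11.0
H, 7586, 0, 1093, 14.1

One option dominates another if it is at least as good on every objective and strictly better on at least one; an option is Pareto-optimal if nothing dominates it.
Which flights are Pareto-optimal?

A: dominated by B (miles earned 5047≥1712, layovers 0≤2, price 404≤1070, duration 8.1≤11.3).
B: not dominated.
C: not dominated (best price).
D: not dominated.
E: not dominated (best duration).
F: dominated by B (miles earned 5047≥2227, layovers 0≤2, price 404≤447, duration 8.1≤12.6).
G: dominated by B (miles earned 5047≥4811, layovers 0≤3, price 404≤450, duration 8.1≤11.0).
H: not dominated (best miles earned).

B, C, D, E, H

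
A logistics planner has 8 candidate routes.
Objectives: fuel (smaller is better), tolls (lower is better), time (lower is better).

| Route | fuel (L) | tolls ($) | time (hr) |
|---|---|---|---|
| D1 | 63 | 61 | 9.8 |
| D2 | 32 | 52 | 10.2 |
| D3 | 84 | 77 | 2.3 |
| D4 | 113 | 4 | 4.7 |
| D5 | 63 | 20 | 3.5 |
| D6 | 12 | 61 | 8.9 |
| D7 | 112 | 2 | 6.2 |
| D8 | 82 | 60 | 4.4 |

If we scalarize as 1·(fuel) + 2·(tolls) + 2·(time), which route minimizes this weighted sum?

D5

D1: 1·63 + 2·61 + 2·9.8 = 204.6
D2: 1·32 + 2·52 + 2·10.2 = 156.4
D3: 1·84 + 2·77 + 2·2.3 = 242.6
D4: 1·113 + 2·4 + 2·4.7 = 130.4
D5: 1·63 + 2·20 + 2·3.5 = 110.0
D6: 1·12 + 2·61 + 2·8.9 = 151.8
D7: 1·112 + 2·2 + 2·6.2 = 128.4
D8: 1·82 + 2·60 + 2·4.4 = 210.8
Lowest: D5 at 110.0.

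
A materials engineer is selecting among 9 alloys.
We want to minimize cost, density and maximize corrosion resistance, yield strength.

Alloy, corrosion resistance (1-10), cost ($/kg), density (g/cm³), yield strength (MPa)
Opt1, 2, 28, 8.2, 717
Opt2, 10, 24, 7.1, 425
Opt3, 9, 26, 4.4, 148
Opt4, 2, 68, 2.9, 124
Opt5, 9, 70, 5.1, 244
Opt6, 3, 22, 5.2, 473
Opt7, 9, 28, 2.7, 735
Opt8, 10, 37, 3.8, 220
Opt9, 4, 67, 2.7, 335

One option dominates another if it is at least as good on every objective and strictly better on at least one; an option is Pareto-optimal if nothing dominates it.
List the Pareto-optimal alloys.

Opt1: dominated by Opt7 (corrosion resistance 9≥2, cost 28≤28, density 2.7≤8.2, yield strength 735≥717).
Opt2: not dominated.
Opt3: not dominated.
Opt4: dominated by Opt7 (corrosion resistance 9≥2, cost 28≤68, density 2.7≤2.9, yield strength 735≥124).
Opt5: dominated by Opt7 (corrosion resistance 9≥9, cost 28≤70, density 2.7≤5.1, yield strength 735≥244).
Opt6: not dominated (best cost).
Opt7: not dominated (best yield strength).
Opt8: not dominated.
Opt9: dominated by Opt7 (corrosion resistance 9≥4, cost 28≤67, density 2.7≤2.7, yield strength 735≥335).

Opt2, Opt3, Opt6, Opt7, Opt8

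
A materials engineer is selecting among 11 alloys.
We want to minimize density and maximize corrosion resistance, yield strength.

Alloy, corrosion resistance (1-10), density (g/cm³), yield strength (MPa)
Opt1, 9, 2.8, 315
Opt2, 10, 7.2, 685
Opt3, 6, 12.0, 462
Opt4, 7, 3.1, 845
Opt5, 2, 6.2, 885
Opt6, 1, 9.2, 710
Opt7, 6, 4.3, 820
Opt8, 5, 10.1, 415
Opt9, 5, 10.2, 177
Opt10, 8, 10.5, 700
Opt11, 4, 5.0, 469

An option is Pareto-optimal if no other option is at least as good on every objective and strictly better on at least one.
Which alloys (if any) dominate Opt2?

none

Opt1: worse on corrosion resistance (9 vs 10).
Opt3: worse on corrosion resistance (6 vs 10).
Opt4: worse on corrosion resistance (7 vs 10).
Opt5: worse on corrosion resistance (2 vs 10).
Opt6: worse on corrosion resistance (1 vs 10).
Opt7: worse on corrosion resistance (6 vs 10).
Opt8: worse on corrosion resistance (5 vs 10).
Opt9: worse on corrosion resistance (5 vs 10).
Opt10: worse on corrosion resistance (8 vs 10).
Opt11: worse on corrosion resistance (4 vs 10).
No option dominates Opt2.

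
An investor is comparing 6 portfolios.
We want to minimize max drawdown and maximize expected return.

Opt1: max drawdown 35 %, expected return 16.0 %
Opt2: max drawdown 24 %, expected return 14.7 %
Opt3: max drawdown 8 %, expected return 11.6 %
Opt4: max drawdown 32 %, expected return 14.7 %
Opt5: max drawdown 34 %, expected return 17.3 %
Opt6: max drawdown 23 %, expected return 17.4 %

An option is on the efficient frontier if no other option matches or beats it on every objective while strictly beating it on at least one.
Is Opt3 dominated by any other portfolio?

Opt1: worse on max drawdown (35 vs 8).
Opt2: worse on max drawdown (24 vs 8).
Opt4: worse on max drawdown (32 vs 8).
Opt5: worse on max drawdown (34 vs 8).
Opt6: worse on max drawdown (23 vs 8).
No option is at least as good as Opt3 on every objective and strictly better on one.

No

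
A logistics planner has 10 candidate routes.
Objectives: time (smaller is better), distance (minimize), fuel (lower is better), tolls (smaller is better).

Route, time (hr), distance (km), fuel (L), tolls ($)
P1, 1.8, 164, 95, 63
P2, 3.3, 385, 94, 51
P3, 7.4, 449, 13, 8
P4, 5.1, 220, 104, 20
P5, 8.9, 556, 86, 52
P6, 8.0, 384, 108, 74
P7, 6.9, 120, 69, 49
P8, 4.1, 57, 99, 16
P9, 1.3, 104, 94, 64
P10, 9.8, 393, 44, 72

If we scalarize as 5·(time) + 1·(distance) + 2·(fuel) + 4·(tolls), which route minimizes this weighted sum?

P8

P1: 5·1.8 + 1·164 + 2·95 + 4·63 = 615.0
P2: 5·3.3 + 1·385 + 2·94 + 4·51 = 793.5
P3: 5·7.4 + 1·449 + 2·13 + 4·8 = 544.0
P4: 5·5.1 + 1·220 + 2·104 + 4·20 = 533.5
P5: 5·8.9 + 1·556 + 2·86 + 4·52 = 980.5
P6: 5·8.0 + 1·384 + 2·108 + 4·74 = 936.0
P7: 5·6.9 + 1·120 + 2·69 + 4·49 = 488.5
P8: 5·4.1 + 1·57 + 2·99 + 4·16 = 339.5
P9: 5·1.3 + 1·104 + 2·94 + 4·64 = 554.5
P10: 5·9.8 + 1·393 + 2·44 + 4·72 = 818.0
Lowest: P8 at 339.5.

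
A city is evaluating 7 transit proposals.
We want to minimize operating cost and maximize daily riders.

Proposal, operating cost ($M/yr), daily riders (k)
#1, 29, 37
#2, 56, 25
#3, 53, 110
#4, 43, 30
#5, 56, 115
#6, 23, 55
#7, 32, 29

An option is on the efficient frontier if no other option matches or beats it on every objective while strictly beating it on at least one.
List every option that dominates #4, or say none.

#1, #6

#1: operating cost 29≤43, daily riders 37≥30 — dominates #4.
#6: operating cost 23≤43, daily riders 55≥30 — dominates #4.
Others (#2, #3, #5, #7) are each worse than #4 on at least one objective.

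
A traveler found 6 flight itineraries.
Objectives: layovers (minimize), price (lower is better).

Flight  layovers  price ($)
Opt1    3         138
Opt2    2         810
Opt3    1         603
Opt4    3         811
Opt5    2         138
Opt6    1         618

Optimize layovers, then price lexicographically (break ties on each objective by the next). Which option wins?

Opt3

First minimize layovers: best is 1, kept {Opt3, Opt6}.
Then minimize price: best is 603, kept {Opt3}.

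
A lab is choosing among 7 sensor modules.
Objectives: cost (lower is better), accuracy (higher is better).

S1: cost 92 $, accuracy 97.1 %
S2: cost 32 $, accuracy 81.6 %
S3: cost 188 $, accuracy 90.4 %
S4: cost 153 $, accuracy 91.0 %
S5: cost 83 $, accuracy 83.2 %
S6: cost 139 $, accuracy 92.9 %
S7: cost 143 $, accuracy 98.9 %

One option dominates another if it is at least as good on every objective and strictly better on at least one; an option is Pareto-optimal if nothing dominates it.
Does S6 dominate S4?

S6 vs S4: cost 139≤153, accuracy 92.9≥91.0 — S6 is at least as good on every objective with at least one strict improvement.

Yes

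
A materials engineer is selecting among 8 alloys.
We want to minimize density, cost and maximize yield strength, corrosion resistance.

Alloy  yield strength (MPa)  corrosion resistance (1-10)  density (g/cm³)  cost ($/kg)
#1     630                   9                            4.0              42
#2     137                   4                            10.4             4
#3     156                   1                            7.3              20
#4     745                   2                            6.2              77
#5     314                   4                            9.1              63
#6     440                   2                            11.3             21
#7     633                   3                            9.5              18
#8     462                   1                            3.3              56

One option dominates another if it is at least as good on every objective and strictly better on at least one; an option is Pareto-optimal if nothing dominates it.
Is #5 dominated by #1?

Yes

#1 vs #5: yield strength 630≥314, corrosion resistance 9≥4, density 4.0≤9.1, cost 42≤63 — #1 is at least as good on every objective with at least one strict improvement.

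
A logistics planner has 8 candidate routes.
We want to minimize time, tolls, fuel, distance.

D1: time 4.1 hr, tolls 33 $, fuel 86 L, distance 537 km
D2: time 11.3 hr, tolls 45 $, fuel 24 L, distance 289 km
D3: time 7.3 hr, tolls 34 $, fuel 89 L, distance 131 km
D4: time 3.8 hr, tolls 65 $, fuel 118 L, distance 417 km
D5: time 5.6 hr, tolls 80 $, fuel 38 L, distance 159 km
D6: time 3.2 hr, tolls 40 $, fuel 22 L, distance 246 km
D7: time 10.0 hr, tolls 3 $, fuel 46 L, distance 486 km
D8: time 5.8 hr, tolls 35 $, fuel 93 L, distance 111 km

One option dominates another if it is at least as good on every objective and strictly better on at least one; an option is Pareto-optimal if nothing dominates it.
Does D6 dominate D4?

D6 vs D4: time 3.2≤3.8, tolls 40≤65, fuel 22≤118, distance 246≤417 — D6 is at least as good on every objective with at least one strict improvement.

Yes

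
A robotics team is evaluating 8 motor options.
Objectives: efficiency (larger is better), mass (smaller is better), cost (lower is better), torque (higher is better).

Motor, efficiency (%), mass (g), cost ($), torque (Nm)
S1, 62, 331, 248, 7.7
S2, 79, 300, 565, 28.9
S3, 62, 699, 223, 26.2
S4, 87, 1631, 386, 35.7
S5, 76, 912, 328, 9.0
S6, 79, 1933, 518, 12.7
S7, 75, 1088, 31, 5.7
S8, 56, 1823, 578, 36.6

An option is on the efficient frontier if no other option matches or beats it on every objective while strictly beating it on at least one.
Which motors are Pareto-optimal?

S1, S2, S3, S4, S5, S7, S8

S1: not dominated.
S2: not dominated (best mass).
S3: not dominated.
S4: not dominated (best efficiency).
S5: not dominated.
S6: dominated by S4 (efficiency 87≥79, mass 1631≤1933, cost 386≤518, torque 35.7≥12.7).
S7: not dominated (best cost).
S8: not dominated (best torque).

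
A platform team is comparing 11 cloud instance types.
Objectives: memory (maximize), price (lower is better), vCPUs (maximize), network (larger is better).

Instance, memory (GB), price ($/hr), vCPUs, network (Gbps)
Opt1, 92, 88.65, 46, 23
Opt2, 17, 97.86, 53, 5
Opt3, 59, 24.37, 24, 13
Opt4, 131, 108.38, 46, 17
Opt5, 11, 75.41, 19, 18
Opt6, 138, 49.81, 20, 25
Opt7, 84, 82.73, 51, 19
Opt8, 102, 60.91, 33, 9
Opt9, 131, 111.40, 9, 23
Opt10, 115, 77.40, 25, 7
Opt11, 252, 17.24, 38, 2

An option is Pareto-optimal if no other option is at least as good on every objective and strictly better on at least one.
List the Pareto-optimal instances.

Opt1: not dominated.
Opt2: not dominated (best vCPUs).
Opt3: not dominated.
Opt4: not dominated.
Opt5: dominated by Opt6 (memory 138≥11, price 49.81≤75.41, vCPUs 20≥19, network 25≥18).
Opt6: not dominated (best network).
Opt7: not dominated.
Opt8: not dominated.
Opt9: dominated by Opt6 (memory 138≥131, price 49.81≤111.40, vCPUs 20≥9, network 25≥23).
Opt10: not dominated.
Opt11: not dominated (best memory).

Opt1, Opt2, Opt3, Opt4, Opt6, Opt7, Opt8, Opt10, Opt11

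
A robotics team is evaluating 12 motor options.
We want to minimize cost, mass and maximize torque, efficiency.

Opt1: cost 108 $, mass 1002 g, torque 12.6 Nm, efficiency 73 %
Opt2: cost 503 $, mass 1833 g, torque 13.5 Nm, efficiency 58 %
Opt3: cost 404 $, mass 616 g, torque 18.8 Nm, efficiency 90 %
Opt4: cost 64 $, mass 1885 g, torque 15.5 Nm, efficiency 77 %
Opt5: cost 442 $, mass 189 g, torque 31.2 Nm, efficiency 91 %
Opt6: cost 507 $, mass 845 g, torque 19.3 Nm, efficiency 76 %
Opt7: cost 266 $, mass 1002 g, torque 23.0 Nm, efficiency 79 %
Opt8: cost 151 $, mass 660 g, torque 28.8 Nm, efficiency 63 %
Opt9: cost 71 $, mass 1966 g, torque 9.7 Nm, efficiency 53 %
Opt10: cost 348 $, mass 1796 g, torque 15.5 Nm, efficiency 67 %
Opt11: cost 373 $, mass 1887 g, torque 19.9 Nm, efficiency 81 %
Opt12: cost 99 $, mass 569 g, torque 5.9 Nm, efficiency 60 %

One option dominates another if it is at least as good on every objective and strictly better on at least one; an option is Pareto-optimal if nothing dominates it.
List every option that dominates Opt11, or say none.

none

Opt1: worse on torque (12.6 vs 19.9).
Opt2: worse on cost (503 vs 373).
Opt3: worse on cost (404 vs 373).
Opt4: worse on torque (15.5 vs 19.9).
Opt5: worse on cost (442 vs 373).
Opt6: worse on cost (507 vs 373).
Opt7: worse on efficiency (79 vs 81).
Opt8: worse on efficiency (63 vs 81).
Opt9: worse on mass (1966 vs 1887).
Opt10: worse on torque (15.5 vs 19.9).
Opt12: worse on torque (5.9 vs 19.9).
No option dominates Opt11.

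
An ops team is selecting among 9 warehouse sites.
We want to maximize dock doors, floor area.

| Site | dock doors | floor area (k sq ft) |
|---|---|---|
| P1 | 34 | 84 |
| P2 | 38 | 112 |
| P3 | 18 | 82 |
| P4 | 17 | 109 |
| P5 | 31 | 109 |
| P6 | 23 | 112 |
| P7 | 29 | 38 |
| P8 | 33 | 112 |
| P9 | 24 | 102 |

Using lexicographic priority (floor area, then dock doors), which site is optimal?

P2

First maximize floor area: best is 112, kept {P2, P6, P8}.
Then maximize dock doors: best is 38, kept {P2}.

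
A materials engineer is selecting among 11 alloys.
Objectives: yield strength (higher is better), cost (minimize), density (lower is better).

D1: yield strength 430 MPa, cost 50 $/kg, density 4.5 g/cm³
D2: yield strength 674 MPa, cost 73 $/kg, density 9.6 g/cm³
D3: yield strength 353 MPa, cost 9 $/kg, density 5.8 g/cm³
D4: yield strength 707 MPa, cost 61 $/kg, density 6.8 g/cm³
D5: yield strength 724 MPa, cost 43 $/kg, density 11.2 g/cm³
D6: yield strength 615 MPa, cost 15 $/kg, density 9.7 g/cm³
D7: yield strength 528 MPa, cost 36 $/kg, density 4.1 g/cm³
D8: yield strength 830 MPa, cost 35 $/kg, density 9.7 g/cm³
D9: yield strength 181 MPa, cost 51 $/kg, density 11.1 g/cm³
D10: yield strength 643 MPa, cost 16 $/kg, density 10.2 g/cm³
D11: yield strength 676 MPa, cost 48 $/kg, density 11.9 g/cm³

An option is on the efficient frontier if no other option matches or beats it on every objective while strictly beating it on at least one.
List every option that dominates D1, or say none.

D7

D7: yield strength 528≥430, cost 36≤50, density 4.1≤4.5 — dominates D1.
Others (D2, D3, D4, D5, D6, D8, D9, D10, D11) are each worse than D1 on at least one objective.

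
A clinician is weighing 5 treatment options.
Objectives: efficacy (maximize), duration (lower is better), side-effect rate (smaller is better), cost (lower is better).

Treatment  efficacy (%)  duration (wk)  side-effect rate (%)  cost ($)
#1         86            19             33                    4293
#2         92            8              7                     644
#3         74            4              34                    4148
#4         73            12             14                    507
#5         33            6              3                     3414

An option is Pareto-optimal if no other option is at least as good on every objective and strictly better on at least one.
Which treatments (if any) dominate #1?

#2: efficacy 92≥86, duration 8≤19, side-effect rate 7≤33, cost 644≤4293 — dominates #1.
Others (#3, #4, #5) are each worse than #1 on at least one objective.

#2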